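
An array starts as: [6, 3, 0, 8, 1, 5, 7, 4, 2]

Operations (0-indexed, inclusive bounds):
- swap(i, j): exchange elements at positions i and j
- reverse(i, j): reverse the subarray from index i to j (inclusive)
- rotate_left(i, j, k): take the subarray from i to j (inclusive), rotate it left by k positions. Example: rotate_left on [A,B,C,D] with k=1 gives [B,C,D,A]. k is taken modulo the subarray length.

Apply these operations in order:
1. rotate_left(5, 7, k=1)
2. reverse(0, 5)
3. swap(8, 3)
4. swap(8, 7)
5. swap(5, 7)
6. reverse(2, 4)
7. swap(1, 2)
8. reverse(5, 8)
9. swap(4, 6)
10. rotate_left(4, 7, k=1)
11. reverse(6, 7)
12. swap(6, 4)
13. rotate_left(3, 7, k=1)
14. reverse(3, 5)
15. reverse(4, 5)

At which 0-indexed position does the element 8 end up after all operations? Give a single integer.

Answer: 5

Derivation:
After 1 (rotate_left(5, 7, k=1)): [6, 3, 0, 8, 1, 7, 4, 5, 2]
After 2 (reverse(0, 5)): [7, 1, 8, 0, 3, 6, 4, 5, 2]
After 3 (swap(8, 3)): [7, 1, 8, 2, 3, 6, 4, 5, 0]
After 4 (swap(8, 7)): [7, 1, 8, 2, 3, 6, 4, 0, 5]
After 5 (swap(5, 7)): [7, 1, 8, 2, 3, 0, 4, 6, 5]
After 6 (reverse(2, 4)): [7, 1, 3, 2, 8, 0, 4, 6, 5]
After 7 (swap(1, 2)): [7, 3, 1, 2, 8, 0, 4, 6, 5]
After 8 (reverse(5, 8)): [7, 3, 1, 2, 8, 5, 6, 4, 0]
After 9 (swap(4, 6)): [7, 3, 1, 2, 6, 5, 8, 4, 0]
After 10 (rotate_left(4, 7, k=1)): [7, 3, 1, 2, 5, 8, 4, 6, 0]
After 11 (reverse(6, 7)): [7, 3, 1, 2, 5, 8, 6, 4, 0]
After 12 (swap(6, 4)): [7, 3, 1, 2, 6, 8, 5, 4, 0]
After 13 (rotate_left(3, 7, k=1)): [7, 3, 1, 6, 8, 5, 4, 2, 0]
After 14 (reverse(3, 5)): [7, 3, 1, 5, 8, 6, 4, 2, 0]
After 15 (reverse(4, 5)): [7, 3, 1, 5, 6, 8, 4, 2, 0]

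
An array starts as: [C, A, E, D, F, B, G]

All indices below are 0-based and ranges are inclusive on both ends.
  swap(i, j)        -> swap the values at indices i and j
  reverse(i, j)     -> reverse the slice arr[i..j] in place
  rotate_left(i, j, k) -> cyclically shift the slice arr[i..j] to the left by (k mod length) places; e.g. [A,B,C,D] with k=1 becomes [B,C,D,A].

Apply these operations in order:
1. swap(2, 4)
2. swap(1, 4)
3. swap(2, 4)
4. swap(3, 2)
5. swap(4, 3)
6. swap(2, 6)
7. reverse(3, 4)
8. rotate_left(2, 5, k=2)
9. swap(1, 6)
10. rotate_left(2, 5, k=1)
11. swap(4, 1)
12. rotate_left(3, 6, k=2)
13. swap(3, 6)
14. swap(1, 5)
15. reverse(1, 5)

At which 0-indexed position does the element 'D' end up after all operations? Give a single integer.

After 1 (swap(2, 4)): [C, A, F, D, E, B, G]
After 2 (swap(1, 4)): [C, E, F, D, A, B, G]
After 3 (swap(2, 4)): [C, E, A, D, F, B, G]
After 4 (swap(3, 2)): [C, E, D, A, F, B, G]
After 5 (swap(4, 3)): [C, E, D, F, A, B, G]
After 6 (swap(2, 6)): [C, E, G, F, A, B, D]
After 7 (reverse(3, 4)): [C, E, G, A, F, B, D]
After 8 (rotate_left(2, 5, k=2)): [C, E, F, B, G, A, D]
After 9 (swap(1, 6)): [C, D, F, B, G, A, E]
After 10 (rotate_left(2, 5, k=1)): [C, D, B, G, A, F, E]
After 11 (swap(4, 1)): [C, A, B, G, D, F, E]
After 12 (rotate_left(3, 6, k=2)): [C, A, B, F, E, G, D]
After 13 (swap(3, 6)): [C, A, B, D, E, G, F]
After 14 (swap(1, 5)): [C, G, B, D, E, A, F]
After 15 (reverse(1, 5)): [C, A, E, D, B, G, F]

Answer: 3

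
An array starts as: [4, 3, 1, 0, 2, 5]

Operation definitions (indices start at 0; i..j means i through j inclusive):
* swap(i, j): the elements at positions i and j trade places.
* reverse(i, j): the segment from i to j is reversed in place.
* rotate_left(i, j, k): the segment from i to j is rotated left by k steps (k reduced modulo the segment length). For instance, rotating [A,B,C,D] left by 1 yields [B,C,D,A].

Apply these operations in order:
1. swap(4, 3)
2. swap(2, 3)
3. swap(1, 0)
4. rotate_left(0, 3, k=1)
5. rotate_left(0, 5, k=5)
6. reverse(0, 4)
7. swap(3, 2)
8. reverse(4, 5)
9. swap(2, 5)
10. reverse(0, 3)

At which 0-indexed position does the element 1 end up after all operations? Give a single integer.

Answer: 2

Derivation:
After 1 (swap(4, 3)): [4, 3, 1, 2, 0, 5]
After 2 (swap(2, 3)): [4, 3, 2, 1, 0, 5]
After 3 (swap(1, 0)): [3, 4, 2, 1, 0, 5]
After 4 (rotate_left(0, 3, k=1)): [4, 2, 1, 3, 0, 5]
After 5 (rotate_left(0, 5, k=5)): [5, 4, 2, 1, 3, 0]
After 6 (reverse(0, 4)): [3, 1, 2, 4, 5, 0]
After 7 (swap(3, 2)): [3, 1, 4, 2, 5, 0]
After 8 (reverse(4, 5)): [3, 1, 4, 2, 0, 5]
After 9 (swap(2, 5)): [3, 1, 5, 2, 0, 4]
After 10 (reverse(0, 3)): [2, 5, 1, 3, 0, 4]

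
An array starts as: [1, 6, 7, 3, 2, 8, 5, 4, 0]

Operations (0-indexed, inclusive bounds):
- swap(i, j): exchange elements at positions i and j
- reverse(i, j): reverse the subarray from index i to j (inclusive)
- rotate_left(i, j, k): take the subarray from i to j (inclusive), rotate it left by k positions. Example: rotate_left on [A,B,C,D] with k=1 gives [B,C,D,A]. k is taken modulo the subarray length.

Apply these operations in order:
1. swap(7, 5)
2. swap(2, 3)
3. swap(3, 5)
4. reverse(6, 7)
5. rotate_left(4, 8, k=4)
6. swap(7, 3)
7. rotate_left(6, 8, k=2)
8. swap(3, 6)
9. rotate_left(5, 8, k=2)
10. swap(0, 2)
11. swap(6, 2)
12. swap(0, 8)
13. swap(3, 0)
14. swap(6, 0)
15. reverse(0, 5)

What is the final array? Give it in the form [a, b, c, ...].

Answer: [7, 0, 8, 4, 6, 1, 5, 2, 3]

Derivation:
After 1 (swap(7, 5)): [1, 6, 7, 3, 2, 4, 5, 8, 0]
After 2 (swap(2, 3)): [1, 6, 3, 7, 2, 4, 5, 8, 0]
After 3 (swap(3, 5)): [1, 6, 3, 4, 2, 7, 5, 8, 0]
After 4 (reverse(6, 7)): [1, 6, 3, 4, 2, 7, 8, 5, 0]
After 5 (rotate_left(4, 8, k=4)): [1, 6, 3, 4, 0, 2, 7, 8, 5]
After 6 (swap(7, 3)): [1, 6, 3, 8, 0, 2, 7, 4, 5]
After 7 (rotate_left(6, 8, k=2)): [1, 6, 3, 8, 0, 2, 5, 7, 4]
After 8 (swap(3, 6)): [1, 6, 3, 5, 0, 2, 8, 7, 4]
After 9 (rotate_left(5, 8, k=2)): [1, 6, 3, 5, 0, 7, 4, 2, 8]
After 10 (swap(0, 2)): [3, 6, 1, 5, 0, 7, 4, 2, 8]
After 11 (swap(6, 2)): [3, 6, 4, 5, 0, 7, 1, 2, 8]
After 12 (swap(0, 8)): [8, 6, 4, 5, 0, 7, 1, 2, 3]
After 13 (swap(3, 0)): [5, 6, 4, 8, 0, 7, 1, 2, 3]
After 14 (swap(6, 0)): [1, 6, 4, 8, 0, 7, 5, 2, 3]
After 15 (reverse(0, 5)): [7, 0, 8, 4, 6, 1, 5, 2, 3]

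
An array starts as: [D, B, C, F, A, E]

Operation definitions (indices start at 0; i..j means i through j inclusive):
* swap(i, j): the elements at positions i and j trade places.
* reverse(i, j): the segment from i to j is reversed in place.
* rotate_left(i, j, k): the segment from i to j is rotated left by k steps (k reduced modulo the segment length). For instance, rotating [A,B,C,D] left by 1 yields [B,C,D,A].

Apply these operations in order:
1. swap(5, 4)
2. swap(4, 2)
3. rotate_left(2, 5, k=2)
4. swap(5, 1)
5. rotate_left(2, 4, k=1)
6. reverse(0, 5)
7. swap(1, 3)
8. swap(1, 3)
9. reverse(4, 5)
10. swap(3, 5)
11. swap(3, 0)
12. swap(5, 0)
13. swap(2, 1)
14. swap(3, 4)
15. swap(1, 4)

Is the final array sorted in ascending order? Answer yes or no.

Answer: yes

Derivation:
After 1 (swap(5, 4)): [D, B, C, F, E, A]
After 2 (swap(4, 2)): [D, B, E, F, C, A]
After 3 (rotate_left(2, 5, k=2)): [D, B, C, A, E, F]
After 4 (swap(5, 1)): [D, F, C, A, E, B]
After 5 (rotate_left(2, 4, k=1)): [D, F, A, E, C, B]
After 6 (reverse(0, 5)): [B, C, E, A, F, D]
After 7 (swap(1, 3)): [B, A, E, C, F, D]
After 8 (swap(1, 3)): [B, C, E, A, F, D]
After 9 (reverse(4, 5)): [B, C, E, A, D, F]
After 10 (swap(3, 5)): [B, C, E, F, D, A]
After 11 (swap(3, 0)): [F, C, E, B, D, A]
After 12 (swap(5, 0)): [A, C, E, B, D, F]
After 13 (swap(2, 1)): [A, E, C, B, D, F]
After 14 (swap(3, 4)): [A, E, C, D, B, F]
After 15 (swap(1, 4)): [A, B, C, D, E, F]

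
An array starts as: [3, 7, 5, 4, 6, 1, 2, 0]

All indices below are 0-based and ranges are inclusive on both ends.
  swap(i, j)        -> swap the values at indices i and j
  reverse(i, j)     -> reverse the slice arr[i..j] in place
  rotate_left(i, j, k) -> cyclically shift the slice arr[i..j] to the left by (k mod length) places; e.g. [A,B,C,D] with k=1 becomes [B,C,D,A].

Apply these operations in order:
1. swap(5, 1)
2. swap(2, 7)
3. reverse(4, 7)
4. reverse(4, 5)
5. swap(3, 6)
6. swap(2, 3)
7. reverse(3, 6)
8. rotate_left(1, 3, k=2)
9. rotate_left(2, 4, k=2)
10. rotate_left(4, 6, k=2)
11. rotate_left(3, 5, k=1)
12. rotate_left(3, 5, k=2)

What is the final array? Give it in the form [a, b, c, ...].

Answer: [3, 4, 5, 1, 0, 7, 2, 6]

Derivation:
After 1 (swap(5, 1)): [3, 1, 5, 4, 6, 7, 2, 0]
After 2 (swap(2, 7)): [3, 1, 0, 4, 6, 7, 2, 5]
After 3 (reverse(4, 7)): [3, 1, 0, 4, 5, 2, 7, 6]
After 4 (reverse(4, 5)): [3, 1, 0, 4, 2, 5, 7, 6]
After 5 (swap(3, 6)): [3, 1, 0, 7, 2, 5, 4, 6]
After 6 (swap(2, 3)): [3, 1, 7, 0, 2, 5, 4, 6]
After 7 (reverse(3, 6)): [3, 1, 7, 4, 5, 2, 0, 6]
After 8 (rotate_left(1, 3, k=2)): [3, 4, 1, 7, 5, 2, 0, 6]
After 9 (rotate_left(2, 4, k=2)): [3, 4, 5, 1, 7, 2, 0, 6]
After 10 (rotate_left(4, 6, k=2)): [3, 4, 5, 1, 0, 7, 2, 6]
After 11 (rotate_left(3, 5, k=1)): [3, 4, 5, 0, 7, 1, 2, 6]
After 12 (rotate_left(3, 5, k=2)): [3, 4, 5, 1, 0, 7, 2, 6]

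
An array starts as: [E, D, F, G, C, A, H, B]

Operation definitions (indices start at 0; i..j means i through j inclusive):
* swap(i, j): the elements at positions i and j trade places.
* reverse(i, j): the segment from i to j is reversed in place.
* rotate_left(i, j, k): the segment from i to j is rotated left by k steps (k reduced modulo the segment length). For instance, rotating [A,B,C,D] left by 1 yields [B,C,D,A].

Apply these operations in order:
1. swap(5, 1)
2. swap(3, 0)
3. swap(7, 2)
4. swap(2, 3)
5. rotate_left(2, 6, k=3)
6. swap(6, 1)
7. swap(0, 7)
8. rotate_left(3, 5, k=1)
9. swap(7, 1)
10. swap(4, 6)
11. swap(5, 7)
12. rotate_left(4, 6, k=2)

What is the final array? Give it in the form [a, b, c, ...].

Answer: [F, G, D, E, B, A, C, H]

Derivation:
After 1 (swap(5, 1)): [E, A, F, G, C, D, H, B]
After 2 (swap(3, 0)): [G, A, F, E, C, D, H, B]
After 3 (swap(7, 2)): [G, A, B, E, C, D, H, F]
After 4 (swap(2, 3)): [G, A, E, B, C, D, H, F]
After 5 (rotate_left(2, 6, k=3)): [G, A, D, H, E, B, C, F]
After 6 (swap(6, 1)): [G, C, D, H, E, B, A, F]
After 7 (swap(0, 7)): [F, C, D, H, E, B, A, G]
After 8 (rotate_left(3, 5, k=1)): [F, C, D, E, B, H, A, G]
After 9 (swap(7, 1)): [F, G, D, E, B, H, A, C]
After 10 (swap(4, 6)): [F, G, D, E, A, H, B, C]
After 11 (swap(5, 7)): [F, G, D, E, A, C, B, H]
After 12 (rotate_left(4, 6, k=2)): [F, G, D, E, B, A, C, H]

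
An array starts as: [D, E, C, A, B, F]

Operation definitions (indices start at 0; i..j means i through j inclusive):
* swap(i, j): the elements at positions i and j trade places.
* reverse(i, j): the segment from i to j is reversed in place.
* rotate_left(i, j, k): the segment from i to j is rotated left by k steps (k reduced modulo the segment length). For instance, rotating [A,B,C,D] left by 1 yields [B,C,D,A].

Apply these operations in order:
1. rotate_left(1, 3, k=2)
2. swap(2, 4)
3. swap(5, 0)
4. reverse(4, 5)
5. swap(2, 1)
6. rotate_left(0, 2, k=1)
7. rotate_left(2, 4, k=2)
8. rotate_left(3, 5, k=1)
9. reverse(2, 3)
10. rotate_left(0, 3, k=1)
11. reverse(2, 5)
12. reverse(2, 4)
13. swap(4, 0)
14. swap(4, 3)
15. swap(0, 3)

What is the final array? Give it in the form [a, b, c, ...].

After 1 (rotate_left(1, 3, k=2)): [D, A, E, C, B, F]
After 2 (swap(2, 4)): [D, A, B, C, E, F]
After 3 (swap(5, 0)): [F, A, B, C, E, D]
After 4 (reverse(4, 5)): [F, A, B, C, D, E]
After 5 (swap(2, 1)): [F, B, A, C, D, E]
After 6 (rotate_left(0, 2, k=1)): [B, A, F, C, D, E]
After 7 (rotate_left(2, 4, k=2)): [B, A, D, F, C, E]
After 8 (rotate_left(3, 5, k=1)): [B, A, D, C, E, F]
After 9 (reverse(2, 3)): [B, A, C, D, E, F]
After 10 (rotate_left(0, 3, k=1)): [A, C, D, B, E, F]
After 11 (reverse(2, 5)): [A, C, F, E, B, D]
After 12 (reverse(2, 4)): [A, C, B, E, F, D]
After 13 (swap(4, 0)): [F, C, B, E, A, D]
After 14 (swap(4, 3)): [F, C, B, A, E, D]
After 15 (swap(0, 3)): [A, C, B, F, E, D]

Answer: [A, C, B, F, E, D]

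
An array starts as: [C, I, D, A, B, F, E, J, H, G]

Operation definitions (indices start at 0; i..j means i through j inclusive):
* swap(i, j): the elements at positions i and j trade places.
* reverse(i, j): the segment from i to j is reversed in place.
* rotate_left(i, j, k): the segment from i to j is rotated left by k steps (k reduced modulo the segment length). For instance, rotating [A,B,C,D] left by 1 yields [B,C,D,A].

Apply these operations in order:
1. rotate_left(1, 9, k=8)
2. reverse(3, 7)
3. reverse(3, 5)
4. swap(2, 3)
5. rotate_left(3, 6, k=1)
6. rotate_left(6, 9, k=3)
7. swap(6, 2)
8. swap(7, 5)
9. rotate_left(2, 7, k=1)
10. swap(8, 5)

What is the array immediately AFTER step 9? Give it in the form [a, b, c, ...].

After 1 (rotate_left(1, 9, k=8)): [C, G, I, D, A, B, F, E, J, H]
After 2 (reverse(3, 7)): [C, G, I, E, F, B, A, D, J, H]
After 3 (reverse(3, 5)): [C, G, I, B, F, E, A, D, J, H]
After 4 (swap(2, 3)): [C, G, B, I, F, E, A, D, J, H]
After 5 (rotate_left(3, 6, k=1)): [C, G, B, F, E, A, I, D, J, H]
After 6 (rotate_left(6, 9, k=3)): [C, G, B, F, E, A, H, I, D, J]
After 7 (swap(6, 2)): [C, G, H, F, E, A, B, I, D, J]
After 8 (swap(7, 5)): [C, G, H, F, E, I, B, A, D, J]
After 9 (rotate_left(2, 7, k=1)): [C, G, F, E, I, B, A, H, D, J]

Answer: [C, G, F, E, I, B, A, H, D, J]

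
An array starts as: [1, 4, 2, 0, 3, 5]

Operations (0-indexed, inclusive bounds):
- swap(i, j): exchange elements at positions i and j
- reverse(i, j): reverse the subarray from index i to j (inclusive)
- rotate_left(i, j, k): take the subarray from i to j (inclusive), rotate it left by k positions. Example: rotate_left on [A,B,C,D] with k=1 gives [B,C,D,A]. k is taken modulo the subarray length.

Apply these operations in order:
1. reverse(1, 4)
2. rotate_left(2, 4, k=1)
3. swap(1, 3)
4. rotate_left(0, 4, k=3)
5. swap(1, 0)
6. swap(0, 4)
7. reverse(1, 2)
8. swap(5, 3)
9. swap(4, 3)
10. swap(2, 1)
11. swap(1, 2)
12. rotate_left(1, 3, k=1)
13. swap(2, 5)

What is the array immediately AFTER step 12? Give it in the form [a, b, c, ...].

After 1 (reverse(1, 4)): [1, 3, 0, 2, 4, 5]
After 2 (rotate_left(2, 4, k=1)): [1, 3, 2, 4, 0, 5]
After 3 (swap(1, 3)): [1, 4, 2, 3, 0, 5]
After 4 (rotate_left(0, 4, k=3)): [3, 0, 1, 4, 2, 5]
After 5 (swap(1, 0)): [0, 3, 1, 4, 2, 5]
After 6 (swap(0, 4)): [2, 3, 1, 4, 0, 5]
After 7 (reverse(1, 2)): [2, 1, 3, 4, 0, 5]
After 8 (swap(5, 3)): [2, 1, 3, 5, 0, 4]
After 9 (swap(4, 3)): [2, 1, 3, 0, 5, 4]
After 10 (swap(2, 1)): [2, 3, 1, 0, 5, 4]
After 11 (swap(1, 2)): [2, 1, 3, 0, 5, 4]
After 12 (rotate_left(1, 3, k=1)): [2, 3, 0, 1, 5, 4]

Answer: [2, 3, 0, 1, 5, 4]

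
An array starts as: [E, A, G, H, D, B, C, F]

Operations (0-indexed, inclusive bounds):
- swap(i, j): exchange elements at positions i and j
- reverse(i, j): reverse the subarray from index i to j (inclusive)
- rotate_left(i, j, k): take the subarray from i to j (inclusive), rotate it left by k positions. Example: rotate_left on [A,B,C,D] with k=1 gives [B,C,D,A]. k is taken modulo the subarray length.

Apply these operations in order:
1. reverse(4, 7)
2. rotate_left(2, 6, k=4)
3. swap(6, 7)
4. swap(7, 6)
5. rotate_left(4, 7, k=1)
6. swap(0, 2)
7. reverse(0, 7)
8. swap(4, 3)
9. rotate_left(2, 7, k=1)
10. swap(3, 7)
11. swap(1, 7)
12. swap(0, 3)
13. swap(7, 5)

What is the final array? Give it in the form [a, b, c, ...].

After 1 (reverse(4, 7)): [E, A, G, H, F, C, B, D]
After 2 (rotate_left(2, 6, k=4)): [E, A, B, G, H, F, C, D]
After 3 (swap(6, 7)): [E, A, B, G, H, F, D, C]
After 4 (swap(7, 6)): [E, A, B, G, H, F, C, D]
After 5 (rotate_left(4, 7, k=1)): [E, A, B, G, F, C, D, H]
After 6 (swap(0, 2)): [B, A, E, G, F, C, D, H]
After 7 (reverse(0, 7)): [H, D, C, F, G, E, A, B]
After 8 (swap(4, 3)): [H, D, C, G, F, E, A, B]
After 9 (rotate_left(2, 7, k=1)): [H, D, G, F, E, A, B, C]
After 10 (swap(3, 7)): [H, D, G, C, E, A, B, F]
After 11 (swap(1, 7)): [H, F, G, C, E, A, B, D]
After 12 (swap(0, 3)): [C, F, G, H, E, A, B, D]
After 13 (swap(7, 5)): [C, F, G, H, E, D, B, A]

Answer: [C, F, G, H, E, D, B, A]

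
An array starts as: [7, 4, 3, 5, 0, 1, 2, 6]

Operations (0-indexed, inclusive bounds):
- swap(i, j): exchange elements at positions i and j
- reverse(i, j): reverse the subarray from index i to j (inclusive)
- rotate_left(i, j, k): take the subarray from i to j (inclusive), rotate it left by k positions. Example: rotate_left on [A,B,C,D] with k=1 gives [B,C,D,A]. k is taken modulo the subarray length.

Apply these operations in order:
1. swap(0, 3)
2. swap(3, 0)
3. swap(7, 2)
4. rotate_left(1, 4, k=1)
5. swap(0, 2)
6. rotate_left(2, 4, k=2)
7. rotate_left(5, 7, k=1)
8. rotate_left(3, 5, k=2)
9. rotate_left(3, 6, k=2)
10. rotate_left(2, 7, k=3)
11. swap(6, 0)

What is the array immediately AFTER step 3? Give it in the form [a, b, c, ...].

Answer: [7, 4, 6, 5, 0, 1, 2, 3]

Derivation:
After 1 (swap(0, 3)): [5, 4, 3, 7, 0, 1, 2, 6]
After 2 (swap(3, 0)): [7, 4, 3, 5, 0, 1, 2, 6]
After 3 (swap(7, 2)): [7, 4, 6, 5, 0, 1, 2, 3]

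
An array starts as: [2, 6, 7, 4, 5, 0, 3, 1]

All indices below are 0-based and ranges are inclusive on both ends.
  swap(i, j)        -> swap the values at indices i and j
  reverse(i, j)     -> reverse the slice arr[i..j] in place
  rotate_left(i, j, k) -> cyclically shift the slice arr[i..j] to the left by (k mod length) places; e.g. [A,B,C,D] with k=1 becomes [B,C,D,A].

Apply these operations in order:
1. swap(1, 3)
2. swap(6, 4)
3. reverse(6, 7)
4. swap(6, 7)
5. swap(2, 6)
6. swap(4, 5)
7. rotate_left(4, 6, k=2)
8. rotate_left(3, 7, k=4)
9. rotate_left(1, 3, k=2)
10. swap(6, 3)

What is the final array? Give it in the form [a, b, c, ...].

Answer: [2, 1, 4, 0, 6, 7, 5, 3]

Derivation:
After 1 (swap(1, 3)): [2, 4, 7, 6, 5, 0, 3, 1]
After 2 (swap(6, 4)): [2, 4, 7, 6, 3, 0, 5, 1]
After 3 (reverse(6, 7)): [2, 4, 7, 6, 3, 0, 1, 5]
After 4 (swap(6, 7)): [2, 4, 7, 6, 3, 0, 5, 1]
After 5 (swap(2, 6)): [2, 4, 5, 6, 3, 0, 7, 1]
After 6 (swap(4, 5)): [2, 4, 5, 6, 0, 3, 7, 1]
After 7 (rotate_left(4, 6, k=2)): [2, 4, 5, 6, 7, 0, 3, 1]
After 8 (rotate_left(3, 7, k=4)): [2, 4, 5, 1, 6, 7, 0, 3]
After 9 (rotate_left(1, 3, k=2)): [2, 1, 4, 5, 6, 7, 0, 3]
After 10 (swap(6, 3)): [2, 1, 4, 0, 6, 7, 5, 3]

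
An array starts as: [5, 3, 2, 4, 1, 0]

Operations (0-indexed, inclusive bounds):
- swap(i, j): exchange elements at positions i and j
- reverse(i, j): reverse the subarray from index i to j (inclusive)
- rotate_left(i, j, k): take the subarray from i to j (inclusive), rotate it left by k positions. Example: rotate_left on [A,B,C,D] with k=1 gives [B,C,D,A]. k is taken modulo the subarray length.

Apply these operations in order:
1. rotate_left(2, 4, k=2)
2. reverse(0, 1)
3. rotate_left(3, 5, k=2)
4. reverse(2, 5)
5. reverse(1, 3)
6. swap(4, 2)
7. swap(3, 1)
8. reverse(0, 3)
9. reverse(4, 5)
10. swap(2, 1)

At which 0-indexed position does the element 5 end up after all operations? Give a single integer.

After 1 (rotate_left(2, 4, k=2)): [5, 3, 1, 2, 4, 0]
After 2 (reverse(0, 1)): [3, 5, 1, 2, 4, 0]
After 3 (rotate_left(3, 5, k=2)): [3, 5, 1, 0, 2, 4]
After 4 (reverse(2, 5)): [3, 5, 4, 2, 0, 1]
After 5 (reverse(1, 3)): [3, 2, 4, 5, 0, 1]
After 6 (swap(4, 2)): [3, 2, 0, 5, 4, 1]
After 7 (swap(3, 1)): [3, 5, 0, 2, 4, 1]
After 8 (reverse(0, 3)): [2, 0, 5, 3, 4, 1]
After 9 (reverse(4, 5)): [2, 0, 5, 3, 1, 4]
After 10 (swap(2, 1)): [2, 5, 0, 3, 1, 4]

Answer: 1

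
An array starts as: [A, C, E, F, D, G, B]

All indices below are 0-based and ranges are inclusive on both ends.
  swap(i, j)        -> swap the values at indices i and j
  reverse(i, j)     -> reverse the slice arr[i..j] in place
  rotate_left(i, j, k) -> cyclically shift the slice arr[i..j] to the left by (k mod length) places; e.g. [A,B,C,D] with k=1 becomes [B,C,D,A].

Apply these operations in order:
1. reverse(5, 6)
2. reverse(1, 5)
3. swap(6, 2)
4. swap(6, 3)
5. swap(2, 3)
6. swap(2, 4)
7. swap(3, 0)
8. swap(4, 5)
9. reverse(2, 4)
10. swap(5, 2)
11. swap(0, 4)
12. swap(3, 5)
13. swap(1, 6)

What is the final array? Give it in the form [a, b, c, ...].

After 1 (reverse(5, 6)): [A, C, E, F, D, B, G]
After 2 (reverse(1, 5)): [A, B, D, F, E, C, G]
After 3 (swap(6, 2)): [A, B, G, F, E, C, D]
After 4 (swap(6, 3)): [A, B, G, D, E, C, F]
After 5 (swap(2, 3)): [A, B, D, G, E, C, F]
After 6 (swap(2, 4)): [A, B, E, G, D, C, F]
After 7 (swap(3, 0)): [G, B, E, A, D, C, F]
After 8 (swap(4, 5)): [G, B, E, A, C, D, F]
After 9 (reverse(2, 4)): [G, B, C, A, E, D, F]
After 10 (swap(5, 2)): [G, B, D, A, E, C, F]
After 11 (swap(0, 4)): [E, B, D, A, G, C, F]
After 12 (swap(3, 5)): [E, B, D, C, G, A, F]
After 13 (swap(1, 6)): [E, F, D, C, G, A, B]

Answer: [E, F, D, C, G, A, B]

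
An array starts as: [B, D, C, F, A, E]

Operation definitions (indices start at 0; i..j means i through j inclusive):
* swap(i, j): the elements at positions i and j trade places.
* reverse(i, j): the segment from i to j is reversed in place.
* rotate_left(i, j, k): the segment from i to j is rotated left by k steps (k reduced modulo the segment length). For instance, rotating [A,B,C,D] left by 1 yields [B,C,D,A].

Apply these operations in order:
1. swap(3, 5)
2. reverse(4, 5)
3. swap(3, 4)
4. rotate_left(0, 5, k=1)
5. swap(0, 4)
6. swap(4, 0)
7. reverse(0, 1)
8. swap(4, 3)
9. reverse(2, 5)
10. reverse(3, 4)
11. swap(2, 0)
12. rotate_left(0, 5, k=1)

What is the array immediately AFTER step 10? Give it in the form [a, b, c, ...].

Answer: [C, D, B, A, E, F]

Derivation:
After 1 (swap(3, 5)): [B, D, C, E, A, F]
After 2 (reverse(4, 5)): [B, D, C, E, F, A]
After 3 (swap(3, 4)): [B, D, C, F, E, A]
After 4 (rotate_left(0, 5, k=1)): [D, C, F, E, A, B]
After 5 (swap(0, 4)): [A, C, F, E, D, B]
After 6 (swap(4, 0)): [D, C, F, E, A, B]
After 7 (reverse(0, 1)): [C, D, F, E, A, B]
After 8 (swap(4, 3)): [C, D, F, A, E, B]
After 9 (reverse(2, 5)): [C, D, B, E, A, F]
After 10 (reverse(3, 4)): [C, D, B, A, E, F]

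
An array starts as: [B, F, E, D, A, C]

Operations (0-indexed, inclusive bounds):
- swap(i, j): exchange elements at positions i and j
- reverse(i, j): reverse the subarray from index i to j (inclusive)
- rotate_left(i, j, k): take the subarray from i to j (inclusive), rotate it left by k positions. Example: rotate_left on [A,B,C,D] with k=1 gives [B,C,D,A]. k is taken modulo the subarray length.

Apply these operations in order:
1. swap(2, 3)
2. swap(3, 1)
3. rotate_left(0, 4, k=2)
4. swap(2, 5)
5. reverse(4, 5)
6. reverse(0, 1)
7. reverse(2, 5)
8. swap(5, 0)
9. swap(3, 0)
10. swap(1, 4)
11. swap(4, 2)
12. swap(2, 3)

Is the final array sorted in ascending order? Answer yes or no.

After 1 (swap(2, 3)): [B, F, D, E, A, C]
After 2 (swap(3, 1)): [B, E, D, F, A, C]
After 3 (rotate_left(0, 4, k=2)): [D, F, A, B, E, C]
After 4 (swap(2, 5)): [D, F, C, B, E, A]
After 5 (reverse(4, 5)): [D, F, C, B, A, E]
After 6 (reverse(0, 1)): [F, D, C, B, A, E]
After 7 (reverse(2, 5)): [F, D, E, A, B, C]
After 8 (swap(5, 0)): [C, D, E, A, B, F]
After 9 (swap(3, 0)): [A, D, E, C, B, F]
After 10 (swap(1, 4)): [A, B, E, C, D, F]
After 11 (swap(4, 2)): [A, B, D, C, E, F]
After 12 (swap(2, 3)): [A, B, C, D, E, F]

Answer: yes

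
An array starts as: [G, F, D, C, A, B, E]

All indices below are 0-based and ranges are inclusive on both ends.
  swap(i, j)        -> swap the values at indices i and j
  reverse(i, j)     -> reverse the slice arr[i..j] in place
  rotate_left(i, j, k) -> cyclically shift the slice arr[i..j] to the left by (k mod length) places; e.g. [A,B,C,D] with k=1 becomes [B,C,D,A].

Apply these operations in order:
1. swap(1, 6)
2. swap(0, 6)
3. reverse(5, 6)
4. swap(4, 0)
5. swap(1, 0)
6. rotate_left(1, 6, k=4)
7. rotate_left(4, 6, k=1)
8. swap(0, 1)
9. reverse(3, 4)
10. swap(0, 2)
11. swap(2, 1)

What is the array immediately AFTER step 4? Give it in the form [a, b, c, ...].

Answer: [A, E, D, C, F, G, B]

Derivation:
After 1 (swap(1, 6)): [G, E, D, C, A, B, F]
After 2 (swap(0, 6)): [F, E, D, C, A, B, G]
After 3 (reverse(5, 6)): [F, E, D, C, A, G, B]
After 4 (swap(4, 0)): [A, E, D, C, F, G, B]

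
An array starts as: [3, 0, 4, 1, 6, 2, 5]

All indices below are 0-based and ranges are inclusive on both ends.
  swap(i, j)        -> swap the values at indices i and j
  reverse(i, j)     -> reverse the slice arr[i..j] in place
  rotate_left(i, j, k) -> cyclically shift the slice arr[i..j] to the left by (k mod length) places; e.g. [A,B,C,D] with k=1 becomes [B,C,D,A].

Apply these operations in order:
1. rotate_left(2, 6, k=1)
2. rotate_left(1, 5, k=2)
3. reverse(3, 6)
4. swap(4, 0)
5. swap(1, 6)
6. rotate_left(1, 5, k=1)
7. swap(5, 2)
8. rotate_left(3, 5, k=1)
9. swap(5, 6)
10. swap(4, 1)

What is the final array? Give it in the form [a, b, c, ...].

Answer: [1, 4, 5, 0, 2, 6, 3]

Derivation:
After 1 (rotate_left(2, 6, k=1)): [3, 0, 1, 6, 2, 5, 4]
After 2 (rotate_left(1, 5, k=2)): [3, 6, 2, 5, 0, 1, 4]
After 3 (reverse(3, 6)): [3, 6, 2, 4, 1, 0, 5]
After 4 (swap(4, 0)): [1, 6, 2, 4, 3, 0, 5]
After 5 (swap(1, 6)): [1, 5, 2, 4, 3, 0, 6]
After 6 (rotate_left(1, 5, k=1)): [1, 2, 4, 3, 0, 5, 6]
After 7 (swap(5, 2)): [1, 2, 5, 3, 0, 4, 6]
After 8 (rotate_left(3, 5, k=1)): [1, 2, 5, 0, 4, 3, 6]
After 9 (swap(5, 6)): [1, 2, 5, 0, 4, 6, 3]
After 10 (swap(4, 1)): [1, 4, 5, 0, 2, 6, 3]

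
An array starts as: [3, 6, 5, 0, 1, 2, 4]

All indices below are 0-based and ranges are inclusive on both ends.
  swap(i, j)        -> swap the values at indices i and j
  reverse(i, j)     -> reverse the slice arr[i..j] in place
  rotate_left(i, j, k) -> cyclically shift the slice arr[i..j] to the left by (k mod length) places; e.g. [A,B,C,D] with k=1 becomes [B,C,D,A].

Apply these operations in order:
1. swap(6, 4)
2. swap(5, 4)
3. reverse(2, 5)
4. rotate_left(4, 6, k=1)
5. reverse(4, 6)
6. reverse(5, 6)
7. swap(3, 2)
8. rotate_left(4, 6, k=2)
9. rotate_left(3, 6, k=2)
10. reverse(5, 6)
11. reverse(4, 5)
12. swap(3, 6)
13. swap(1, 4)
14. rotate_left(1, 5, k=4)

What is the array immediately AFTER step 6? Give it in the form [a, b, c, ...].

Answer: [3, 6, 4, 2, 0, 5, 1]

Derivation:
After 1 (swap(6, 4)): [3, 6, 5, 0, 4, 2, 1]
After 2 (swap(5, 4)): [3, 6, 5, 0, 2, 4, 1]
After 3 (reverse(2, 5)): [3, 6, 4, 2, 0, 5, 1]
After 4 (rotate_left(4, 6, k=1)): [3, 6, 4, 2, 5, 1, 0]
After 5 (reverse(4, 6)): [3, 6, 4, 2, 0, 1, 5]
After 6 (reverse(5, 6)): [3, 6, 4, 2, 0, 5, 1]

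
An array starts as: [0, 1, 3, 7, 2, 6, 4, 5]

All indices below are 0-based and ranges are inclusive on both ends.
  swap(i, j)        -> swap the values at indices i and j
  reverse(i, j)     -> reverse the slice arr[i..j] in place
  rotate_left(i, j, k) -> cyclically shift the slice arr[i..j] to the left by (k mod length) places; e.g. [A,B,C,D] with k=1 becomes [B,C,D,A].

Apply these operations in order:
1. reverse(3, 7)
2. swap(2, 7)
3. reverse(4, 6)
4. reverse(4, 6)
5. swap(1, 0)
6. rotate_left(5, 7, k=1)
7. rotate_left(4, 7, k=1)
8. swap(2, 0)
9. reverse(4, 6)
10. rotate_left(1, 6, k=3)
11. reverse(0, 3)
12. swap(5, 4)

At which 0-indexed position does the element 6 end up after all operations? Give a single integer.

Answer: 2

Derivation:
After 1 (reverse(3, 7)): [0, 1, 3, 5, 4, 6, 2, 7]
After 2 (swap(2, 7)): [0, 1, 7, 5, 4, 6, 2, 3]
After 3 (reverse(4, 6)): [0, 1, 7, 5, 2, 6, 4, 3]
After 4 (reverse(4, 6)): [0, 1, 7, 5, 4, 6, 2, 3]
After 5 (swap(1, 0)): [1, 0, 7, 5, 4, 6, 2, 3]
After 6 (rotate_left(5, 7, k=1)): [1, 0, 7, 5, 4, 2, 3, 6]
After 7 (rotate_left(4, 7, k=1)): [1, 0, 7, 5, 2, 3, 6, 4]
After 8 (swap(2, 0)): [7, 0, 1, 5, 2, 3, 6, 4]
After 9 (reverse(4, 6)): [7, 0, 1, 5, 6, 3, 2, 4]
After 10 (rotate_left(1, 6, k=3)): [7, 6, 3, 2, 0, 1, 5, 4]
After 11 (reverse(0, 3)): [2, 3, 6, 7, 0, 1, 5, 4]
After 12 (swap(5, 4)): [2, 3, 6, 7, 1, 0, 5, 4]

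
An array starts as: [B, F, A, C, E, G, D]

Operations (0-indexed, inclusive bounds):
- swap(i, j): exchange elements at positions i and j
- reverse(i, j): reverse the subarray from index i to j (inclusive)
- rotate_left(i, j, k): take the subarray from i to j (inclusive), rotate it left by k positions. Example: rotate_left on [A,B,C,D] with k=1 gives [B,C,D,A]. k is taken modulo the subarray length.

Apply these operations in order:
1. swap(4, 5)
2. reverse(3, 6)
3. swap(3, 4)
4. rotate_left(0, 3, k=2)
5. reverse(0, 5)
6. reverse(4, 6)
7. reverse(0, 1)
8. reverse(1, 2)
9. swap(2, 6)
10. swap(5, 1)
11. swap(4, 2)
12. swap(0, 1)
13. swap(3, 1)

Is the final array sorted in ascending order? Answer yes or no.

Answer: yes

Derivation:
After 1 (swap(4, 5)): [B, F, A, C, G, E, D]
After 2 (reverse(3, 6)): [B, F, A, D, E, G, C]
After 3 (swap(3, 4)): [B, F, A, E, D, G, C]
After 4 (rotate_left(0, 3, k=2)): [A, E, B, F, D, G, C]
After 5 (reverse(0, 5)): [G, D, F, B, E, A, C]
After 6 (reverse(4, 6)): [G, D, F, B, C, A, E]
After 7 (reverse(0, 1)): [D, G, F, B, C, A, E]
After 8 (reverse(1, 2)): [D, F, G, B, C, A, E]
After 9 (swap(2, 6)): [D, F, E, B, C, A, G]
After 10 (swap(5, 1)): [D, A, E, B, C, F, G]
After 11 (swap(4, 2)): [D, A, C, B, E, F, G]
After 12 (swap(0, 1)): [A, D, C, B, E, F, G]
After 13 (swap(3, 1)): [A, B, C, D, E, F, G]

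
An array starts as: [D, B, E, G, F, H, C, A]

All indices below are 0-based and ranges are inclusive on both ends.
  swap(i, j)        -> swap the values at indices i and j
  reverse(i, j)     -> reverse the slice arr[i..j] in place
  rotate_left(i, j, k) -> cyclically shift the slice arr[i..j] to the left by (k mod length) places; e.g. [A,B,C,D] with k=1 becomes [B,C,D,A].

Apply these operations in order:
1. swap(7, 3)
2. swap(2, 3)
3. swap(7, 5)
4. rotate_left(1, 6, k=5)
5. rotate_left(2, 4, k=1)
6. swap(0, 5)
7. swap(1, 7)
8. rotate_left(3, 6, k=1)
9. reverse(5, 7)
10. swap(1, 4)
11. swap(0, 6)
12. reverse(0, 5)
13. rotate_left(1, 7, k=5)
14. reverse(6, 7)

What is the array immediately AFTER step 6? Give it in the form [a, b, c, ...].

After 1 (swap(7, 3)): [D, B, E, A, F, H, C, G]
After 2 (swap(2, 3)): [D, B, A, E, F, H, C, G]
After 3 (swap(7, 5)): [D, B, A, E, F, G, C, H]
After 4 (rotate_left(1, 6, k=5)): [D, C, B, A, E, F, G, H]
After 5 (rotate_left(2, 4, k=1)): [D, C, A, E, B, F, G, H]
After 6 (swap(0, 5)): [F, C, A, E, B, D, G, H]

Answer: [F, C, A, E, B, D, G, H]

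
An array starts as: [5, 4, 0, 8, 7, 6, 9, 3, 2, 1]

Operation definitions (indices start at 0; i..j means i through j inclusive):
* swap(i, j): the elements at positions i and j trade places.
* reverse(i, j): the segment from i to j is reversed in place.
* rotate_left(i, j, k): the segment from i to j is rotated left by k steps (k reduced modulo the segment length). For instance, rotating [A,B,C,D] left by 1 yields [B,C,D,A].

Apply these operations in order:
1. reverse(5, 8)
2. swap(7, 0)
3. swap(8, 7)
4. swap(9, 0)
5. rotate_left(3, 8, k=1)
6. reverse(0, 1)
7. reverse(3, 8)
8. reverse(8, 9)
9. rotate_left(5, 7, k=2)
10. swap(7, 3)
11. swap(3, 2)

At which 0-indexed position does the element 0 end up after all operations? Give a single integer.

After 1 (reverse(5, 8)): [5, 4, 0, 8, 7, 2, 3, 9, 6, 1]
After 2 (swap(7, 0)): [9, 4, 0, 8, 7, 2, 3, 5, 6, 1]
After 3 (swap(8, 7)): [9, 4, 0, 8, 7, 2, 3, 6, 5, 1]
After 4 (swap(9, 0)): [1, 4, 0, 8, 7, 2, 3, 6, 5, 9]
After 5 (rotate_left(3, 8, k=1)): [1, 4, 0, 7, 2, 3, 6, 5, 8, 9]
After 6 (reverse(0, 1)): [4, 1, 0, 7, 2, 3, 6, 5, 8, 9]
After 7 (reverse(3, 8)): [4, 1, 0, 8, 5, 6, 3, 2, 7, 9]
After 8 (reverse(8, 9)): [4, 1, 0, 8, 5, 6, 3, 2, 9, 7]
After 9 (rotate_left(5, 7, k=2)): [4, 1, 0, 8, 5, 2, 6, 3, 9, 7]
After 10 (swap(7, 3)): [4, 1, 0, 3, 5, 2, 6, 8, 9, 7]
After 11 (swap(3, 2)): [4, 1, 3, 0, 5, 2, 6, 8, 9, 7]

Answer: 3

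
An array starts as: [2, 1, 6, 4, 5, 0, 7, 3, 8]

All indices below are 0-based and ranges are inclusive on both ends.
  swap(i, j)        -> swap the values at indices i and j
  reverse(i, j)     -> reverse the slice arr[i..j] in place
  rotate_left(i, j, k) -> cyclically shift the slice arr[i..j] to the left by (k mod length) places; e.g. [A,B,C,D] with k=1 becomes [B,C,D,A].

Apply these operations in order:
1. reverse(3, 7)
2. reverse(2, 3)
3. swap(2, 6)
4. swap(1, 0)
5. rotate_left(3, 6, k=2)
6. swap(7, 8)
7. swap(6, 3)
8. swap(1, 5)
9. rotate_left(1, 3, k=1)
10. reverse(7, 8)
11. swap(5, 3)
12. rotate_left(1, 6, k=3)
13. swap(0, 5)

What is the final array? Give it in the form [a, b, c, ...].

Answer: [7, 3, 6, 0, 5, 1, 2, 4, 8]

Derivation:
After 1 (reverse(3, 7)): [2, 1, 6, 3, 7, 0, 5, 4, 8]
After 2 (reverse(2, 3)): [2, 1, 3, 6, 7, 0, 5, 4, 8]
After 3 (swap(2, 6)): [2, 1, 5, 6, 7, 0, 3, 4, 8]
After 4 (swap(1, 0)): [1, 2, 5, 6, 7, 0, 3, 4, 8]
After 5 (rotate_left(3, 6, k=2)): [1, 2, 5, 0, 3, 6, 7, 4, 8]
After 6 (swap(7, 8)): [1, 2, 5, 0, 3, 6, 7, 8, 4]
After 7 (swap(6, 3)): [1, 2, 5, 7, 3, 6, 0, 8, 4]
After 8 (swap(1, 5)): [1, 6, 5, 7, 3, 2, 0, 8, 4]
After 9 (rotate_left(1, 3, k=1)): [1, 5, 7, 6, 3, 2, 0, 8, 4]
After 10 (reverse(7, 8)): [1, 5, 7, 6, 3, 2, 0, 4, 8]
After 11 (swap(5, 3)): [1, 5, 7, 2, 3, 6, 0, 4, 8]
After 12 (rotate_left(1, 6, k=3)): [1, 3, 6, 0, 5, 7, 2, 4, 8]
After 13 (swap(0, 5)): [7, 3, 6, 0, 5, 1, 2, 4, 8]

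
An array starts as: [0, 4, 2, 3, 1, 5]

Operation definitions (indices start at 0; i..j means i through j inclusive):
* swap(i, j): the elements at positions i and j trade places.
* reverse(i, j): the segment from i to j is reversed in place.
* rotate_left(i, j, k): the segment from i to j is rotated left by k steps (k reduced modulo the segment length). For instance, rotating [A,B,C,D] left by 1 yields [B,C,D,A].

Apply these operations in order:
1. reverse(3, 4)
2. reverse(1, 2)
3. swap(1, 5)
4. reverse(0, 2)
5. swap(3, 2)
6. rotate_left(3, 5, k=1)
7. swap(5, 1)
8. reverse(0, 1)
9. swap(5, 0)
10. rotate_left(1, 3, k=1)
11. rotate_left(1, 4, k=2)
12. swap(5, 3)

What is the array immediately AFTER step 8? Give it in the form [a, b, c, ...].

Answer: [0, 4, 1, 3, 2, 5]

Derivation:
After 1 (reverse(3, 4)): [0, 4, 2, 1, 3, 5]
After 2 (reverse(1, 2)): [0, 2, 4, 1, 3, 5]
After 3 (swap(1, 5)): [0, 5, 4, 1, 3, 2]
After 4 (reverse(0, 2)): [4, 5, 0, 1, 3, 2]
After 5 (swap(3, 2)): [4, 5, 1, 0, 3, 2]
After 6 (rotate_left(3, 5, k=1)): [4, 5, 1, 3, 2, 0]
After 7 (swap(5, 1)): [4, 0, 1, 3, 2, 5]
After 8 (reverse(0, 1)): [0, 4, 1, 3, 2, 5]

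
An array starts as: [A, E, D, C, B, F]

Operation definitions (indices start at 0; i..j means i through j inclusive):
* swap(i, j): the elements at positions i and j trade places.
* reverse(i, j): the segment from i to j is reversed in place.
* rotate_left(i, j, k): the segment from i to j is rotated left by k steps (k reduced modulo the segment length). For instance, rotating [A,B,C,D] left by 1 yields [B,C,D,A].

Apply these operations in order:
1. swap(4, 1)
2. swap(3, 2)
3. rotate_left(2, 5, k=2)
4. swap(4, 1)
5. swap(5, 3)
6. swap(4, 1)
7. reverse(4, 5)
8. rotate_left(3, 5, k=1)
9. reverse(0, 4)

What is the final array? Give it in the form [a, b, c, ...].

After 1 (swap(4, 1)): [A, B, D, C, E, F]
After 2 (swap(3, 2)): [A, B, C, D, E, F]
After 3 (rotate_left(2, 5, k=2)): [A, B, E, F, C, D]
After 4 (swap(4, 1)): [A, C, E, F, B, D]
After 5 (swap(5, 3)): [A, C, E, D, B, F]
After 6 (swap(4, 1)): [A, B, E, D, C, F]
After 7 (reverse(4, 5)): [A, B, E, D, F, C]
After 8 (rotate_left(3, 5, k=1)): [A, B, E, F, C, D]
After 9 (reverse(0, 4)): [C, F, E, B, A, D]

Answer: [C, F, E, B, A, D]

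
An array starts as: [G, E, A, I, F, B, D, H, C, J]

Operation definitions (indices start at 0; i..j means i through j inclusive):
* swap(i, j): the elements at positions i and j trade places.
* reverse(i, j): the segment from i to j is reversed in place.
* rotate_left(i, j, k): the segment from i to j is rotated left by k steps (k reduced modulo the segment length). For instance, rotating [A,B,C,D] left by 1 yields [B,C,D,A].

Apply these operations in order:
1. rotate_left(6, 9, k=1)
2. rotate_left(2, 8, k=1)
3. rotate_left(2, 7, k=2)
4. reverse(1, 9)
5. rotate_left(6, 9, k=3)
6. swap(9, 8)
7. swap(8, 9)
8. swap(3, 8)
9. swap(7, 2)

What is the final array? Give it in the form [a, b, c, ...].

Answer: [G, D, C, H, I, J, E, A, F, B]

Derivation:
After 1 (rotate_left(6, 9, k=1)): [G, E, A, I, F, B, H, C, J, D]
After 2 (rotate_left(2, 8, k=1)): [G, E, I, F, B, H, C, J, A, D]
After 3 (rotate_left(2, 7, k=2)): [G, E, B, H, C, J, I, F, A, D]
After 4 (reverse(1, 9)): [G, D, A, F, I, J, C, H, B, E]
After 5 (rotate_left(6, 9, k=3)): [G, D, A, F, I, J, E, C, H, B]
After 6 (swap(9, 8)): [G, D, A, F, I, J, E, C, B, H]
After 7 (swap(8, 9)): [G, D, A, F, I, J, E, C, H, B]
After 8 (swap(3, 8)): [G, D, A, H, I, J, E, C, F, B]
After 9 (swap(7, 2)): [G, D, C, H, I, J, E, A, F, B]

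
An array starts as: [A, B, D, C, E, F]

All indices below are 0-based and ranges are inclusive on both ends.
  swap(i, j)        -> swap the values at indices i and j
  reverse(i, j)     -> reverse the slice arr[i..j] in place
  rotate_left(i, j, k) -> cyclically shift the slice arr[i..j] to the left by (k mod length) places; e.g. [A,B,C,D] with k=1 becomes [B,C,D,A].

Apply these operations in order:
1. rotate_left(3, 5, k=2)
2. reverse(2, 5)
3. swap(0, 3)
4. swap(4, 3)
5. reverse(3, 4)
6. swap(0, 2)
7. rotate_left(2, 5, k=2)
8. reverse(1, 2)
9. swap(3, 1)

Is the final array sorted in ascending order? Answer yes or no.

After 1 (rotate_left(3, 5, k=2)): [A, B, D, F, C, E]
After 2 (reverse(2, 5)): [A, B, E, C, F, D]
After 3 (swap(0, 3)): [C, B, E, A, F, D]
After 4 (swap(4, 3)): [C, B, E, F, A, D]
After 5 (reverse(3, 4)): [C, B, E, A, F, D]
After 6 (swap(0, 2)): [E, B, C, A, F, D]
After 7 (rotate_left(2, 5, k=2)): [E, B, F, D, C, A]
After 8 (reverse(1, 2)): [E, F, B, D, C, A]
After 9 (swap(3, 1)): [E, D, B, F, C, A]

Answer: no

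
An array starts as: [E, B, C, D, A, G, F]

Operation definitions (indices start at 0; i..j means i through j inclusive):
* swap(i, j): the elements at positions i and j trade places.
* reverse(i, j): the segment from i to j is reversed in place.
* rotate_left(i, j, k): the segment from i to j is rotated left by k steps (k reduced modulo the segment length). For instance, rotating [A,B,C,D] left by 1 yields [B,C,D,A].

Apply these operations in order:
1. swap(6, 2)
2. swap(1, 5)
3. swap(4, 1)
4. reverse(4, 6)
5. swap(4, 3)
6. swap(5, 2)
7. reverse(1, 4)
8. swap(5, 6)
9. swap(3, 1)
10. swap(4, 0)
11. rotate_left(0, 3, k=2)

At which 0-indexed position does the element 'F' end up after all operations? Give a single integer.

After 1 (swap(6, 2)): [E, B, F, D, A, G, C]
After 2 (swap(1, 5)): [E, G, F, D, A, B, C]
After 3 (swap(4, 1)): [E, A, F, D, G, B, C]
After 4 (reverse(4, 6)): [E, A, F, D, C, B, G]
After 5 (swap(4, 3)): [E, A, F, C, D, B, G]
After 6 (swap(5, 2)): [E, A, B, C, D, F, G]
After 7 (reverse(1, 4)): [E, D, C, B, A, F, G]
After 8 (swap(5, 6)): [E, D, C, B, A, G, F]
After 9 (swap(3, 1)): [E, B, C, D, A, G, F]
After 10 (swap(4, 0)): [A, B, C, D, E, G, F]
After 11 (rotate_left(0, 3, k=2)): [C, D, A, B, E, G, F]

Answer: 6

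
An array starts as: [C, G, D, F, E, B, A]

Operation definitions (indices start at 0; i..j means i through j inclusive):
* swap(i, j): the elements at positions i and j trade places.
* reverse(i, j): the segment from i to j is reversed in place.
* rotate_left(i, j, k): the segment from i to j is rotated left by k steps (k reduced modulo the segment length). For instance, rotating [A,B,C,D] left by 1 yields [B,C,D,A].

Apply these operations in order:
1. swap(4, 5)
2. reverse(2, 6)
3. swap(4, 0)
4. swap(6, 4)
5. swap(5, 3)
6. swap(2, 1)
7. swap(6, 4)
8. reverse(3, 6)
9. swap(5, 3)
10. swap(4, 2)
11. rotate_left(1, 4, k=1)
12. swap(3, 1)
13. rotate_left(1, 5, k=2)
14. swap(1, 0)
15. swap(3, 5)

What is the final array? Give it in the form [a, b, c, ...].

After 1 (swap(4, 5)): [C, G, D, F, B, E, A]
After 2 (reverse(2, 6)): [C, G, A, E, B, F, D]
After 3 (swap(4, 0)): [B, G, A, E, C, F, D]
After 4 (swap(6, 4)): [B, G, A, E, D, F, C]
After 5 (swap(5, 3)): [B, G, A, F, D, E, C]
After 6 (swap(2, 1)): [B, A, G, F, D, E, C]
After 7 (swap(6, 4)): [B, A, G, F, C, E, D]
After 8 (reverse(3, 6)): [B, A, G, D, E, C, F]
After 9 (swap(5, 3)): [B, A, G, C, E, D, F]
After 10 (swap(4, 2)): [B, A, E, C, G, D, F]
After 11 (rotate_left(1, 4, k=1)): [B, E, C, G, A, D, F]
After 12 (swap(3, 1)): [B, G, C, E, A, D, F]
After 13 (rotate_left(1, 5, k=2)): [B, E, A, D, G, C, F]
After 14 (swap(1, 0)): [E, B, A, D, G, C, F]
After 15 (swap(3, 5)): [E, B, A, C, G, D, F]

Answer: [E, B, A, C, G, D, F]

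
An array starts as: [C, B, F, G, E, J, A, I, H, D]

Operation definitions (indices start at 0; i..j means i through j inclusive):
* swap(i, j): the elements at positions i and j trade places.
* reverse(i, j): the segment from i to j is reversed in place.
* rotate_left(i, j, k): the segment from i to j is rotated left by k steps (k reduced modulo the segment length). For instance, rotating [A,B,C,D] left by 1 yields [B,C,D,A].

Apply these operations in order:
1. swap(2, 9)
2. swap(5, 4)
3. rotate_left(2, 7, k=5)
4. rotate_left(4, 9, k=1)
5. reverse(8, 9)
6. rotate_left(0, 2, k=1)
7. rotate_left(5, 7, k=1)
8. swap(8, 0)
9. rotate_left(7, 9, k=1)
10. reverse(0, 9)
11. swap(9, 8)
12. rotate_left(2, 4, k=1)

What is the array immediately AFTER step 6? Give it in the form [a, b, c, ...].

After 1 (swap(2, 9)): [C, B, D, G, E, J, A, I, H, F]
After 2 (swap(5, 4)): [C, B, D, G, J, E, A, I, H, F]
After 3 (rotate_left(2, 7, k=5)): [C, B, I, D, G, J, E, A, H, F]
After 4 (rotate_left(4, 9, k=1)): [C, B, I, D, J, E, A, H, F, G]
After 5 (reverse(8, 9)): [C, B, I, D, J, E, A, H, G, F]
After 6 (rotate_left(0, 2, k=1)): [B, I, C, D, J, E, A, H, G, F]

Answer: [B, I, C, D, J, E, A, H, G, F]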